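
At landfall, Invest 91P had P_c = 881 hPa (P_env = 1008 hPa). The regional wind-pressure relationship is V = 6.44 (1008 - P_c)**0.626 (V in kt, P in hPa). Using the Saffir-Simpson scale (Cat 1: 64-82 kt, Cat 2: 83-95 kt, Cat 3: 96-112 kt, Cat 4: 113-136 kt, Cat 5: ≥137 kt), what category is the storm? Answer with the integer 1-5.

ΔP = 1008 − 881 = 127 hPa.
V ≈ 6.44 × 127^0.626 = 6.44 × 20.75 ≈ 134 kt.
134 kt falls in the Category 4 band.

4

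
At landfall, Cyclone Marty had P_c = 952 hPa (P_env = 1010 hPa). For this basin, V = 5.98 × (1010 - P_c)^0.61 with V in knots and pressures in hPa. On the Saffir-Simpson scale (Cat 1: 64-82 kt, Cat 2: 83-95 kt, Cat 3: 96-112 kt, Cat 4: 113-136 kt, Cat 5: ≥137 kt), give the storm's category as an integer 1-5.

ΔP = 1010 − 952 = 58 hPa.
V ≈ 5.98 × 58^0.61 = 5.98 × 11.90 ≈ 71 kt.
71 kt falls in the Category 1 band.

1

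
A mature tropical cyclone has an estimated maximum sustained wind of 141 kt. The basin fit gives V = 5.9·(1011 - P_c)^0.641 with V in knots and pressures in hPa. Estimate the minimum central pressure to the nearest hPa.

870 hPa

ΔP = (V / 5.9)^(1/0.641) = (141/5.9)^1.560.
141/5.9 = 23.898; 23.898^1.560 ≈ 141.36 hPa.
P_c = 1011 − 141.36 = 869.64 ≈ 870 hPa.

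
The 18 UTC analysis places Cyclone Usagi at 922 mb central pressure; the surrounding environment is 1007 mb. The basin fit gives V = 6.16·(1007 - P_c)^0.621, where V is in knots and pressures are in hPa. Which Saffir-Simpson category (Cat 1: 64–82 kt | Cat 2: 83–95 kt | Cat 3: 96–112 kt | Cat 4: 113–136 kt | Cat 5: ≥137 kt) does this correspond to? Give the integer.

3

ΔP = 1007 − 922 = 85 mb.
V ≈ 6.16 × 85^0.621 = 6.16 × 15.78 ≈ 97 kt.
97 kt falls in the Category 3 band.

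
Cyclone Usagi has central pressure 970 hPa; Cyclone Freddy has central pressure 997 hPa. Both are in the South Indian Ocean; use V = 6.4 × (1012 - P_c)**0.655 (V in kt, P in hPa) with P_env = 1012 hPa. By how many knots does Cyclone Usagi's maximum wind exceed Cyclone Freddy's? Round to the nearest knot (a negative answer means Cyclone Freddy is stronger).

Cyclone Usagi: ΔP = 42; V ≈ 6.4 × 42^0.655 ≈ 74.03 kt.
Cyclone Freddy: ΔP = 15; V ≈ 6.4 × 15^0.655 ≈ 37.72 kt.
Difference ≈ 74.03 − 37.72 = 36.31 → 36 kt.

36 kt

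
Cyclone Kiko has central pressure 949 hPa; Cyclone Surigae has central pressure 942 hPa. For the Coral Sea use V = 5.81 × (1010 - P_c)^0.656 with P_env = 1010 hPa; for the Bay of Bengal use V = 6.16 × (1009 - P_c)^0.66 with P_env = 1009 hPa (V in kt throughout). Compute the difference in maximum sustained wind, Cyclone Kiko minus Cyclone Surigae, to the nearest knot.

-13 kt

Cyclone Kiko: ΔP = 61; V ≈ 5.81 × 61^0.656 ≈ 86.17 kt.
Cyclone Surigae: ΔP = 67; V ≈ 6.16 × 67^0.66 ≈ 98.81 kt.
Difference ≈ 86.17 − 98.81 = -12.64 → -13 kt.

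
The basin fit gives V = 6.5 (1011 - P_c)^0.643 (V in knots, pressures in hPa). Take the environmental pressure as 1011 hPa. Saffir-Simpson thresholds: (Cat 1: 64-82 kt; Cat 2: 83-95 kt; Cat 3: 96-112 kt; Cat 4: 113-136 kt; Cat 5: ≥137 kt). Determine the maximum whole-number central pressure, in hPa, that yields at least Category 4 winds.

926 hPa

Category 4 begins at V = 113 kt.
Required ΔP = (113/6.5)^(1/0.643) = 17.385^1.555 ≈ 84.86 hPa.
P_c ≤ 1011 − 84.86 = 926.14, so the highest integer P_c is 926 hPa.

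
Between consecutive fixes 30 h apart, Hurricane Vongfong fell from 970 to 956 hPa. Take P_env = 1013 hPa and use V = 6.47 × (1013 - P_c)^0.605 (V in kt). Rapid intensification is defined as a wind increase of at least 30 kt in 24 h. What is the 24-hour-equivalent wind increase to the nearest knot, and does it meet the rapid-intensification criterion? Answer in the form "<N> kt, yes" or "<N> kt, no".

9 kt, no

V₁: ΔP = 43, V ≈ 6.47 × 43^0.605 ≈ 62.97 kt.
V₂: ΔP = 57, V ≈ 6.47 × 57^0.605 ≈ 74.68 kt.
ΔV over 30 h = 11.71 kt → 24 h equivalent = 11.71 × 24/30 ≈ 9.37 kt.
9 kt < 30 kt ⇒ not rapid intensification.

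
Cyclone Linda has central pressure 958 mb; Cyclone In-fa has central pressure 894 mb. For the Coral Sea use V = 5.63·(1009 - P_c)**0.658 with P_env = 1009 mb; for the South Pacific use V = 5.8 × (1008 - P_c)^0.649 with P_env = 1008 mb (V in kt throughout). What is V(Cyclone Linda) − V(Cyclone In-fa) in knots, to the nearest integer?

Cyclone Linda: ΔP = 51; V ≈ 5.63 × 51^0.658 ≈ 74.83 kt.
Cyclone In-fa: ΔP = 114; V ≈ 5.8 × 114^0.649 ≈ 125.42 kt.
Difference ≈ 74.83 − 125.42 = -50.59 → -51 kt.

-51 kt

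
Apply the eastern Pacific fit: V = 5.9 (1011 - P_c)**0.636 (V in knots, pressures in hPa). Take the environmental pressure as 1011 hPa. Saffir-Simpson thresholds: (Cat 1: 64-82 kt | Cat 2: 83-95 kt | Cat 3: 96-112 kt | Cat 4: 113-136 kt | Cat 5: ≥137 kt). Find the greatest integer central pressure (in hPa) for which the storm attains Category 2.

Category 2 begins at V = 83 kt.
Required ΔP = (83/5.9)^(1/0.636) = 14.068^1.572 ≈ 63.88 hPa.
P_c ≤ 1011 − 63.88 = 947.12, so the highest integer P_c is 947 hPa.

947 hPa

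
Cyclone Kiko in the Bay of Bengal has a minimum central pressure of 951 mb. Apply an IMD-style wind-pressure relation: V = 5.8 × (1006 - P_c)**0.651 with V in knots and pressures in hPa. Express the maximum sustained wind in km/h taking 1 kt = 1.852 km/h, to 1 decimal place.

ΔP = 1006 − 951 = 55 mb.
V ≈ 5.8 × 55^0.651 = 5.8 × 13.582 ≈ 78.778 kt.
78.778 × 1.852 ≈ 145.90 km/h → 145.9 km/h.

145.9 km/h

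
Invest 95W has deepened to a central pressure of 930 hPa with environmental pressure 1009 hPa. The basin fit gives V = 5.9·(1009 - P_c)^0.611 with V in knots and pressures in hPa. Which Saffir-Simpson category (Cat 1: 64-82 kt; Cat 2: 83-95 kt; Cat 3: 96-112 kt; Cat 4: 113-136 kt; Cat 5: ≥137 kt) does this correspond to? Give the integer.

ΔP = 1009 − 930 = 79 hPa.
V ≈ 5.9 × 79^0.611 = 5.9 × 14.44 ≈ 85 kt.
85 kt falls in the Category 2 band.

2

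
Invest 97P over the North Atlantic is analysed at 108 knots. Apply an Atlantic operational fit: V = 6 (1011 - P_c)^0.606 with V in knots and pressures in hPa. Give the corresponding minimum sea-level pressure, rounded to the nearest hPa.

ΔP = (V / 6)^(1/0.606) = (108/6)^1.650.
108/6 = 18.000; 18.000^1.650 ≈ 117.87 hPa.
P_c = 1011 − 117.87 = 893.13 ≈ 893 hPa.

893 hPa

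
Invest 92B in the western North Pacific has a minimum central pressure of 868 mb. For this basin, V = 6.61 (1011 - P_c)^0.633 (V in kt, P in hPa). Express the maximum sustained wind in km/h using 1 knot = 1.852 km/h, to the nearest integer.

ΔP = 1011 − 868 = 143 mb.
V ≈ 6.61 × 143^0.633 = 6.61 × 23.138 ≈ 152.943 kt.
152.943 × 1.852 ≈ 283.25 km/h → 283 km/h.

283 km/h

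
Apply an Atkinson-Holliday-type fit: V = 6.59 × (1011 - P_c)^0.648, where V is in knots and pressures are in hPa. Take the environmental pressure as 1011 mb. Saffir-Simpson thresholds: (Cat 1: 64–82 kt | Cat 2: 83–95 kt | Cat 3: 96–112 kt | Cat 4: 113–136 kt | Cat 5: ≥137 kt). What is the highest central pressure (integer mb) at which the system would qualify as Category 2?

961 mb

Category 2 begins at V = 83 kt.
Required ΔP = (83/6.59)^(1/0.648) = 12.595^1.543 ≈ 49.87 mb.
P_c ≤ 1011 − 49.87 = 961.13, so the highest integer P_c is 961 mb.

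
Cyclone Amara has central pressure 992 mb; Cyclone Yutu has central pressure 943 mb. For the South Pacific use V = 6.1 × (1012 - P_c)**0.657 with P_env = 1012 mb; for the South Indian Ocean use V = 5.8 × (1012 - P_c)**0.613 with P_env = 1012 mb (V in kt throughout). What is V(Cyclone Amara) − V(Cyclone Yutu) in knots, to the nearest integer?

Cyclone Amara: ΔP = 20; V ≈ 6.1 × 20^0.657 ≈ 43.66 kt.
Cyclone Yutu: ΔP = 69; V ≈ 5.8 × 69^0.613 ≈ 77.74 kt.
Difference ≈ 43.66 − 77.74 = -34.08 → -34 kt.

-34 kt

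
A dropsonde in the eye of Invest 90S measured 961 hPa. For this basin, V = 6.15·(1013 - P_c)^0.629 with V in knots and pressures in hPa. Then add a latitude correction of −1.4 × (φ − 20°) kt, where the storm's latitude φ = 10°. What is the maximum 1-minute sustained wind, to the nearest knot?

ΔP = 1013 − 961 = 52 hPa.
52^0.629 ≈ 12.005.
V ≈ 6.15 × 12.005 ≈ 73.8 kt.
Latitude correction: −1.4 × (10 − 20) = 14 kt.
Corrected V ≈ 87.8 kt → 88 kt.

88 kt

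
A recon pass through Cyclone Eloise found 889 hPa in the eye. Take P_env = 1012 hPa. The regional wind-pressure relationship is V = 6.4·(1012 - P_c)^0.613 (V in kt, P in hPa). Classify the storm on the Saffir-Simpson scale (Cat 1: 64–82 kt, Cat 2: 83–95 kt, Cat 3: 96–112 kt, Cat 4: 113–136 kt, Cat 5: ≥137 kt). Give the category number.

4

ΔP = 1012 − 889 = 123 hPa.
V ≈ 6.4 × 123^0.613 = 6.4 × 19.10 ≈ 122 kt.
122 kt falls in the Category 4 band.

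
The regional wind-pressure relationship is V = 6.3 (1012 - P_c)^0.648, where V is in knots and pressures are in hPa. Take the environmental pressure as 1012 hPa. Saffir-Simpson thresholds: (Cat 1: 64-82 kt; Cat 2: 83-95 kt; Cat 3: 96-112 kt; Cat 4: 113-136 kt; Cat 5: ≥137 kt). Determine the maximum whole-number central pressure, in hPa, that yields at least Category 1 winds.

Category 1 begins at V = 64 kt.
Required ΔP = (64/6.3)^(1/0.648) = 10.159^1.543 ≈ 35.79 hPa.
P_c ≤ 1012 − 35.79 = 976.21, so the highest integer P_c is 976 hPa.

976 hPa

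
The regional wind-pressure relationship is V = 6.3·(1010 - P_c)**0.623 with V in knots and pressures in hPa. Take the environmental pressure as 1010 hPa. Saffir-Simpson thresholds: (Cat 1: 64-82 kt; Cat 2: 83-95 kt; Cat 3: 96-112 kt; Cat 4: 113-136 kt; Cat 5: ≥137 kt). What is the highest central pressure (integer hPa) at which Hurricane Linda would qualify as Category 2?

Category 2 begins at V = 83 kt.
Required ΔP = (83/6.3)^(1/0.623) = 13.175^1.605 ≈ 62.71 hPa.
P_c ≤ 1010 − 62.71 = 947.29, so the highest integer P_c is 947 hPa.

947 hPa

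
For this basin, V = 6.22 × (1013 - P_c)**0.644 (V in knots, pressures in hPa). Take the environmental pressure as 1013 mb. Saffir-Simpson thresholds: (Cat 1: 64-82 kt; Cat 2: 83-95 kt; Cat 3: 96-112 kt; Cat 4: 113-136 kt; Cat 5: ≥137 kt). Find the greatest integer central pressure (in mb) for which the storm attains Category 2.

957 mb

Category 2 begins at V = 83 kt.
Required ΔP = (83/6.22)^(1/0.644) = 13.344^1.553 ≈ 55.89 mb.
P_c ≤ 1013 − 55.89 = 957.11, so the highest integer P_c is 957 mb.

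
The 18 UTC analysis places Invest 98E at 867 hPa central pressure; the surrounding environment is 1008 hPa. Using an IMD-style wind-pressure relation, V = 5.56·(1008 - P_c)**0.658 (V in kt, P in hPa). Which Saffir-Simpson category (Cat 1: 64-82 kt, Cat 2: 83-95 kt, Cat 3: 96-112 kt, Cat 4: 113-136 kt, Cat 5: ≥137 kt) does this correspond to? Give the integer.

5

ΔP = 1008 − 867 = 141 hPa.
V ≈ 5.56 × 141^0.658 = 5.56 × 25.95 ≈ 144 kt.
144 kt falls in the Category 5 band.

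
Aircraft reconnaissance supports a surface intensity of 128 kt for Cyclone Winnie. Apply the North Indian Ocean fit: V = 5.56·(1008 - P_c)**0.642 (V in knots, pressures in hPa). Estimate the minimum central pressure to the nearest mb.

876 mb

ΔP = (V / 5.56)^(1/0.642) = (128/5.56)^1.558.
128/5.56 = 23.022; 23.022^1.558 ≈ 132.34 mb.
P_c = 1008 − 132.34 = 875.66 ≈ 876 mb.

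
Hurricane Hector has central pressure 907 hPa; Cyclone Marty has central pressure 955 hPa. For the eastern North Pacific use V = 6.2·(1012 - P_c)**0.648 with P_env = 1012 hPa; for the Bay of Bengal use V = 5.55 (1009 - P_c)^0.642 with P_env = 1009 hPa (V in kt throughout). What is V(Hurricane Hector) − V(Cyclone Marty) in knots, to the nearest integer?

55 kt

Hurricane Hector: ΔP = 105; V ≈ 6.2 × 105^0.648 ≈ 126.51 kt.
Cyclone Marty: ΔP = 54; V ≈ 5.55 × 54^0.642 ≈ 71.86 kt.
Difference ≈ 126.51 − 71.86 = 54.65 → 55 kt.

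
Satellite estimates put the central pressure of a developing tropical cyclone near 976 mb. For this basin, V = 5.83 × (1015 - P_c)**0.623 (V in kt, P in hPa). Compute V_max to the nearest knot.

ΔP = 1015 − 976 = 39 mb.
39^0.623 ≈ 9.800.
V ≈ 5.83 × 9.800 ≈ 57.1 kt.

57 kt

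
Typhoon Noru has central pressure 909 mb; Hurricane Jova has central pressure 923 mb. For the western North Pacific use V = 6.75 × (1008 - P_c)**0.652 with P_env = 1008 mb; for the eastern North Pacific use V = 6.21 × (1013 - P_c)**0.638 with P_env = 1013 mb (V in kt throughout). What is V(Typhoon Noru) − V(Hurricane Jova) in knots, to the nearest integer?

Typhoon Noru: ΔP = 99; V ≈ 6.75 × 99^0.652 ≈ 135.04 kt.
Hurricane Jova: ΔP = 90; V ≈ 6.21 × 90^0.638 ≈ 109.62 kt.
Difference ≈ 135.04 − 109.62 = 25.42 → 25 kt.

25 kt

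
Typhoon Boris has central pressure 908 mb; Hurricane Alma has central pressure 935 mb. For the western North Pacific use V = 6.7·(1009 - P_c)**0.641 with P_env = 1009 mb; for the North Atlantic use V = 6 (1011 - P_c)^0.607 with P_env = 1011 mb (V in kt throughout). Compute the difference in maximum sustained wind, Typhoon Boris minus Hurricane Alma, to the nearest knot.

46 kt

Typhoon Boris: ΔP = 101; V ≈ 6.7 × 101^0.641 ≈ 129.08 kt.
Hurricane Alma: ΔP = 76; V ≈ 6 × 76^0.607 ≈ 83.14 kt.
Difference ≈ 129.08 − 83.14 = 45.94 → 46 kt.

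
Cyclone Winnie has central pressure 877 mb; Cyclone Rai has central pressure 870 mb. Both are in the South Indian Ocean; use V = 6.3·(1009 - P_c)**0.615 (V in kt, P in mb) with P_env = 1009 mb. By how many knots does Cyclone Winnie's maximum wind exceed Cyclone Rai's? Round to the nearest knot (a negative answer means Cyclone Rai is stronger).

-4 kt

Cyclone Winnie: ΔP = 132; V ≈ 6.3 × 132^0.615 ≈ 126.91 kt.
Cyclone Rai: ΔP = 139; V ≈ 6.3 × 139^0.615 ≈ 131.01 kt.
Difference ≈ 126.91 − 131.01 = -4.10 → -4 kt.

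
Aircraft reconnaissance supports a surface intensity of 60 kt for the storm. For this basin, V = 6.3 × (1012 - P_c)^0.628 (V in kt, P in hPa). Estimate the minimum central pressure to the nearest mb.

976 mb

ΔP = (V / 6.3)^(1/0.628) = (60/6.3)^1.592.
60/6.3 = 9.524; 9.524^1.592 ≈ 36.19 mb.
P_c = 1012 − 36.19 = 975.81 ≈ 976 mb.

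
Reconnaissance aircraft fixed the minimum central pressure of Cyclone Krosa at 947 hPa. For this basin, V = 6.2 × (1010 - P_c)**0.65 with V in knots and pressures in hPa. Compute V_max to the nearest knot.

92 kt

ΔP = 1010 − 947 = 63 hPa.
63^0.65 ≈ 14.776.
V ≈ 6.2 × 14.776 ≈ 91.6 kt.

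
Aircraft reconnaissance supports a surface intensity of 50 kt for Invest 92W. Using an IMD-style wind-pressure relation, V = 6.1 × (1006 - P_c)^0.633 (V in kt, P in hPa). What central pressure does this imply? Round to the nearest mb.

978 mb

ΔP = (V / 6.1)^(1/0.633) = (50/6.1)^1.580.
50/6.1 = 8.197; 8.197^1.580 ≈ 27.76 mb.
P_c = 1006 − 27.76 = 978.24 ≈ 978 mb.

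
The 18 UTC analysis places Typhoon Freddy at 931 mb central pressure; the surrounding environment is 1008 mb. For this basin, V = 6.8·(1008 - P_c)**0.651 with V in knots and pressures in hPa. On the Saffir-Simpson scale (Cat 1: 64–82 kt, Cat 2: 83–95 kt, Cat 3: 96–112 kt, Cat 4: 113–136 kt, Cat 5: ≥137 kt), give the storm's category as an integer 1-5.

4

ΔP = 1008 − 931 = 77 mb.
V ≈ 6.8 × 77^0.651 = 6.8 × 16.91 ≈ 115 kt.
115 kt falls in the Category 4 band.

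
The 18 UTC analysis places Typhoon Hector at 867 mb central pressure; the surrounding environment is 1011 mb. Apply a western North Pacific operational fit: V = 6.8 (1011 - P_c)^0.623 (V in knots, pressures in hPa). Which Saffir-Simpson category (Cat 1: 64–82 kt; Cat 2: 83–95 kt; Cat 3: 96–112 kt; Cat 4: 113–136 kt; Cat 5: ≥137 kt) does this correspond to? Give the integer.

5

ΔP = 1011 − 867 = 144 mb.
V ≈ 6.8 × 144^0.623 = 6.8 × 22.11 ≈ 150 kt.
150 kt falls in the Category 5 band.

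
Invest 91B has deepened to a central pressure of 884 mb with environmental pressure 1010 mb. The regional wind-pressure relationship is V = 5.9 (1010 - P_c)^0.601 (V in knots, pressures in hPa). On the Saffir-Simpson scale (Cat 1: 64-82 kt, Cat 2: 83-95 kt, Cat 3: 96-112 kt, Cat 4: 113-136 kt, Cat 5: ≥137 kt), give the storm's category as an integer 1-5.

3

ΔP = 1010 − 884 = 126 mb.
V ≈ 5.9 × 126^0.601 = 5.9 × 18.29 ≈ 108 kt.
108 kt falls in the Category 3 band.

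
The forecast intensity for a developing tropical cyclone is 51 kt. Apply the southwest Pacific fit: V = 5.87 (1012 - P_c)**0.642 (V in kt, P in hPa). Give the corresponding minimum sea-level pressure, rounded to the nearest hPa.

ΔP = (V / 5.87)^(1/0.642) = (51/5.87)^1.558.
51/5.87 = 8.688; 8.688^1.558 ≈ 29.01 hPa.
P_c = 1012 − 29.01 = 982.99 ≈ 983 hPa.

983 hPa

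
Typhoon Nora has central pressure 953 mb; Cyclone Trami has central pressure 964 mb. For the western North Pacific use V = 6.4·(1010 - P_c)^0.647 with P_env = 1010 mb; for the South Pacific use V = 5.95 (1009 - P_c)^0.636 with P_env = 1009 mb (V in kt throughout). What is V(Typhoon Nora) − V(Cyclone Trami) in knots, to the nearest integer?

Typhoon Nora: ΔP = 57; V ≈ 6.4 × 57^0.647 ≈ 87.54 kt.
Cyclone Trami: ΔP = 45; V ≈ 5.95 × 45^0.636 ≈ 66.98 kt.
Difference ≈ 87.54 − 66.98 = 20.56 → 21 kt.

21 kt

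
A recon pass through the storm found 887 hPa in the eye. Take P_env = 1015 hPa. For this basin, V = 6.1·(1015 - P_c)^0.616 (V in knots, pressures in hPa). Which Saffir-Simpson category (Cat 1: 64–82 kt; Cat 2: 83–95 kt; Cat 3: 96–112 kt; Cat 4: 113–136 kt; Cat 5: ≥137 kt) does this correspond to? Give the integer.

ΔP = 1015 − 887 = 128 hPa.
V ≈ 6.1 × 128^0.616 = 6.1 × 19.86 ≈ 121 kt.
121 kt falls in the Category 4 band.

4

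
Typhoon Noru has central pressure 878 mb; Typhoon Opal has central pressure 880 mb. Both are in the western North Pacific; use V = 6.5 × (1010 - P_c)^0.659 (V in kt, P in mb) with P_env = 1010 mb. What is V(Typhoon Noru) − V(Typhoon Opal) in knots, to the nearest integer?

2 kt

Typhoon Noru: ΔP = 132; V ≈ 6.5 × 132^0.659 ≈ 162.32 kt.
Typhoon Opal: ΔP = 130; V ≈ 6.5 × 130^0.659 ≈ 160.69 kt.
Difference ≈ 162.32 − 160.69 = 1.63 → 2 kt.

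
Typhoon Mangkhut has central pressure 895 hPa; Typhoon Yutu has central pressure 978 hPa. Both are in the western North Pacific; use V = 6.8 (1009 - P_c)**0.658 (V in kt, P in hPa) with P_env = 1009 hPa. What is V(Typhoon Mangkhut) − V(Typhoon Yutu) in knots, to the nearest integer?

Typhoon Mangkhut: ΔP = 114; V ≈ 6.8 × 114^0.658 ≈ 153.44 kt.
Typhoon Yutu: ΔP = 31; V ≈ 6.8 × 31^0.658 ≈ 65.14 kt.
Difference ≈ 153.44 − 65.14 = 88.30 → 88 kt.

88 kt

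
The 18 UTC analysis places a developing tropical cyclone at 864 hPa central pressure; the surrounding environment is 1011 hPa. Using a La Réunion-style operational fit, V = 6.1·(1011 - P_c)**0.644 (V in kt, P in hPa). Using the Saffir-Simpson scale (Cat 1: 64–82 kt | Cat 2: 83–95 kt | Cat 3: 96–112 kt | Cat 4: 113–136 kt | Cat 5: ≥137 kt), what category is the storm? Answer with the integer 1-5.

5

ΔP = 1011 − 864 = 147 hPa.
V ≈ 6.1 × 147^0.644 = 6.1 × 24.87 ≈ 152 kt.
152 kt falls in the Category 5 band.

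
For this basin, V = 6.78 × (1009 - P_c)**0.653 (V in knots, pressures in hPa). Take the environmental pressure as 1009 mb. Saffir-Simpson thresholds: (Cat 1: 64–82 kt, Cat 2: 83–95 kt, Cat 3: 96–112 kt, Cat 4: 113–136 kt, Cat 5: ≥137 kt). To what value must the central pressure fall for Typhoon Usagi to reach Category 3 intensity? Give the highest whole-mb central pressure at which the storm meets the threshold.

951 mb

Category 3 begins at V = 96 kt.
Required ΔP = (96/6.78)^(1/0.653) = 14.159^1.531 ≈ 57.90 mb.
P_c ≤ 1009 − 57.90 = 951.10, so the highest integer P_c is 951 mb.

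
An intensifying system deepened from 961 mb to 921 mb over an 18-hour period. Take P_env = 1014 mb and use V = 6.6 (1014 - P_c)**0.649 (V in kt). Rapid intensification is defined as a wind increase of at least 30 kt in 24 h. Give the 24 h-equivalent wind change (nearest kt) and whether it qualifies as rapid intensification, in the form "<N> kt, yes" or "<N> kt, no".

51 kt, yes

V₁: ΔP = 53, V ≈ 6.6 × 53^0.649 ≈ 86.82 kt.
V₂: ΔP = 93, V ≈ 6.6 × 93^0.649 ≈ 125.05 kt.
ΔV over 18 h = 38.23 kt → 24 h equivalent = 38.23 × 24/18 ≈ 50.97 kt.
51 kt ≥ 30 kt ⇒ rapid intensification.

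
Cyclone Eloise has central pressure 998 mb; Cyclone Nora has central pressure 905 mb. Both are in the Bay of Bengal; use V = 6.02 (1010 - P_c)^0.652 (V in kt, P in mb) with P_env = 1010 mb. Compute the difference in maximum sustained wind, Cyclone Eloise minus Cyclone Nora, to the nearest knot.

-95 kt

Cyclone Eloise: ΔP = 12; V ≈ 6.02 × 12^0.652 ≈ 30.42 kt.
Cyclone Nora: ΔP = 105; V ≈ 6.02 × 105^0.652 ≈ 125.14 kt.
Difference ≈ 30.42 − 125.14 = -94.72 → -95 kt.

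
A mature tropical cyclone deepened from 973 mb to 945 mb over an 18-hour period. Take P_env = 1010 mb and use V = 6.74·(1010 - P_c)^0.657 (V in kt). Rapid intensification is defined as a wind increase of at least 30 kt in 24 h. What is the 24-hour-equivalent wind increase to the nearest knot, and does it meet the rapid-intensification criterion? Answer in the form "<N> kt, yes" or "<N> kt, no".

43 kt, yes

V₁: ΔP = 37, V ≈ 6.74 × 37^0.657 ≈ 72.27 kt.
V₂: ΔP = 65, V ≈ 6.74 × 65^0.657 ≈ 104.65 kt.
ΔV over 18 h = 32.38 kt → 24 h equivalent = 32.38 × 24/18 ≈ 43.17 kt.
43 kt ≥ 30 kt ⇒ rapid intensification.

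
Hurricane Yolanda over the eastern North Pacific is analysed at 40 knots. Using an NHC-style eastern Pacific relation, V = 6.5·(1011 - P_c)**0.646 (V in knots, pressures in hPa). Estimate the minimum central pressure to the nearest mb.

ΔP = (V / 6.5)^(1/0.646) = (40/6.5)^1.548.
40/6.5 = 6.154; 6.154^1.548 ≈ 16.66 mb.
P_c = 1011 − 16.66 = 994.34 ≈ 994 mb.

994 mb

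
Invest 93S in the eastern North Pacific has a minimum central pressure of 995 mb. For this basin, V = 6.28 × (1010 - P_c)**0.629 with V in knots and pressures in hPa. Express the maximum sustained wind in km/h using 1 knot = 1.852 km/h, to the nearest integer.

64 km/h

ΔP = 1010 − 995 = 15 mb.
V ≈ 6.28 × 15^0.629 = 6.28 × 5.492 ≈ 34.492 kt.
34.492 × 1.852 ≈ 63.88 km/h → 64 km/h.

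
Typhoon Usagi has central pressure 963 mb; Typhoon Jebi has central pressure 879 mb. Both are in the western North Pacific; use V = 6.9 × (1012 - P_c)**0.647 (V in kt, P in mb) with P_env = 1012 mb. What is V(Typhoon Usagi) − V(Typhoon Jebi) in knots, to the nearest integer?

-78 kt

Typhoon Usagi: ΔP = 49; V ≈ 6.9 × 49^0.647 ≈ 85.59 kt.
Typhoon Jebi: ΔP = 133; V ≈ 6.9 × 133^0.647 ≈ 163.30 kt.
Difference ≈ 85.59 − 163.30 = -77.71 → -78 kt.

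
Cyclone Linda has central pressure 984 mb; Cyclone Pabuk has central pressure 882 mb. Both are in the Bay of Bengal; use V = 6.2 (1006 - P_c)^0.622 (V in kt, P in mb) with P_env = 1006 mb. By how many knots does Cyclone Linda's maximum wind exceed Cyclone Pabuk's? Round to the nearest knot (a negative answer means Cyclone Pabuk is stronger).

-82 kt

Cyclone Linda: ΔP = 22; V ≈ 6.2 × 22^0.622 ≈ 42.40 kt.
Cyclone Pabuk: ΔP = 124; V ≈ 6.2 × 124^0.622 ≈ 124.31 kt.
Difference ≈ 42.40 − 124.31 = -81.91 → -82 kt.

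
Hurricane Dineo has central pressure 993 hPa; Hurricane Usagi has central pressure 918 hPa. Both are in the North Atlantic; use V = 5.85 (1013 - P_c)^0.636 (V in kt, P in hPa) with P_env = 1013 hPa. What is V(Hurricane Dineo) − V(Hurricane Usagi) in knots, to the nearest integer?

-67 kt

Hurricane Dineo: ΔP = 20; V ≈ 5.85 × 20^0.636 ≈ 39.32 kt.
Hurricane Usagi: ΔP = 95; V ≈ 5.85 × 95^0.636 ≈ 105.92 kt.
Difference ≈ 39.32 − 105.92 = -66.60 → -67 kt.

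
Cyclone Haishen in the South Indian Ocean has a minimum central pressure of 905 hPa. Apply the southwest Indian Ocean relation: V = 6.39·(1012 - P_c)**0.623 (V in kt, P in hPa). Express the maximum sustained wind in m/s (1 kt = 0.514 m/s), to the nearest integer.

60 m/s

ΔP = 1012 − 905 = 107 hPa.
V ≈ 6.39 × 107^0.623 = 6.39 × 18.378 ≈ 117.438 kt.
117.438 × 0.514 ≈ 60.36 m/s → 60 m/s.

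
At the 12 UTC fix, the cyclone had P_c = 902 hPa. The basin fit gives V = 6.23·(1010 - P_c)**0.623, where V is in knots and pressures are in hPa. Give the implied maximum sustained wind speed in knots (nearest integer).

115 kt

ΔP = 1010 − 902 = 108 hPa.
108^0.623 ≈ 18.485.
V ≈ 6.23 × 18.485 ≈ 115.2 kt.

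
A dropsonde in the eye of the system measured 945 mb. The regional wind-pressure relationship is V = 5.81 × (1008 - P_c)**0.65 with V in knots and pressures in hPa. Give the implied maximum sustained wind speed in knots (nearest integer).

ΔP = 1008 − 945 = 63 mb.
63^0.65 ≈ 14.776.
V ≈ 5.81 × 14.776 ≈ 85.9 kt.

86 kt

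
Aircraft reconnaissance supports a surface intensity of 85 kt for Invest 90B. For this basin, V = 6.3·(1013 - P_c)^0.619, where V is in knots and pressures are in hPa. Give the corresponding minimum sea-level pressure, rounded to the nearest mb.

946 mb

ΔP = (V / 6.3)^(1/0.619) = (85/6.3)^1.616.
85/6.3 = 13.492; 13.492^1.616 ≈ 66.93 mb.
P_c = 1013 − 66.93 = 946.07 ≈ 946 mb.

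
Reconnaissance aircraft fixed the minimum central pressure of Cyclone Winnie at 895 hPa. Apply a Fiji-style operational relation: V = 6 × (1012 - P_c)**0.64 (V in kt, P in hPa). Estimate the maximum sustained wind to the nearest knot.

126 kt

ΔP = 1012 − 895 = 117 hPa.
117^0.64 ≈ 21.069.
V ≈ 6 × 21.069 ≈ 126.4 kt.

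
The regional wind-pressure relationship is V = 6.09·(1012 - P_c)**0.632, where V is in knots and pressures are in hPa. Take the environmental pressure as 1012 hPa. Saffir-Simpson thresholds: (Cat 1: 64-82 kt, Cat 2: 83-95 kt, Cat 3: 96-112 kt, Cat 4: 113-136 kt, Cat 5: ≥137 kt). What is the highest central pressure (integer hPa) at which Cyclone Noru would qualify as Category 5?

Category 5 begins at V = 137 kt.
Required ΔP = (137/6.09)^(1/0.632) = 22.496^1.582 ≈ 137.85 hPa.
P_c ≤ 1012 − 137.85 = 874.15, so the highest integer P_c is 874 hPa.

874 hPa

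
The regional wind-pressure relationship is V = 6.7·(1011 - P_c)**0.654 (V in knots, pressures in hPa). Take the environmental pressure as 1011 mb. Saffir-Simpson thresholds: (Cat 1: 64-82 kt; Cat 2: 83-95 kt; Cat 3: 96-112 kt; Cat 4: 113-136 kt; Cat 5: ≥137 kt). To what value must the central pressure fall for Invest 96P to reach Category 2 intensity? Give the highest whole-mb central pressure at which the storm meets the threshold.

964 mb

Category 2 begins at V = 83 kt.
Required ΔP = (83/6.7)^(1/0.654) = 12.388^1.529 ≈ 46.91 mb.
P_c ≤ 1011 − 46.91 = 964.09, so the highest integer P_c is 964 mb.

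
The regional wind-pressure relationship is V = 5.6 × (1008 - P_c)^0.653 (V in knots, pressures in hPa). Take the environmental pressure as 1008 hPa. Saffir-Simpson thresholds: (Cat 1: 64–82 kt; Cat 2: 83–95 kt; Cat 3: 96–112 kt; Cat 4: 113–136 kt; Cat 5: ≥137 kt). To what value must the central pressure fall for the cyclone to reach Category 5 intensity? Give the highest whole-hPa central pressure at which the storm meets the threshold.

874 hPa

Category 5 begins at V = 137 kt.
Required ΔP = (137/5.6)^(1/0.653) = 24.464^1.531 ≈ 133.78 hPa.
P_c ≤ 1008 − 133.78 = 874.22, so the highest integer P_c is 874 hPa.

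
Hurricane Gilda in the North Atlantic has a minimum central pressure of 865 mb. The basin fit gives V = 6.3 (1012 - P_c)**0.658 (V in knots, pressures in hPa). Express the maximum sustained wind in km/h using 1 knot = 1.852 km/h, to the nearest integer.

311 km/h

ΔP = 1012 − 865 = 147 mb.
V ≈ 6.3 × 147^0.658 = 6.3 × 26.674 ≈ 168.049 kt.
168.049 × 1.852 ≈ 311.23 km/h → 311 km/h.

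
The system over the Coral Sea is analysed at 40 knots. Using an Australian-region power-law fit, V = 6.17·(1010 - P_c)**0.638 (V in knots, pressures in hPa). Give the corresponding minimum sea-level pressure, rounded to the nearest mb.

ΔP = (V / 6.17)^(1/0.638) = (40/6.17)^1.567.
40/6.17 = 6.483; 6.483^1.567 ≈ 18.72 mb.
P_c = 1010 − 18.72 = 991.28 ≈ 991 mb.

991 mb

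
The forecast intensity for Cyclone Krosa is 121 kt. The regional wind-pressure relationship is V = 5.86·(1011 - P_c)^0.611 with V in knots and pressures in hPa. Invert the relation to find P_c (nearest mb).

869 mb

ΔP = (V / 5.86)^(1/0.611) = (121/5.86)^1.637.
121/5.86 = 20.648; 20.648^1.637 ≈ 141.91 mb.
P_c = 1011 − 141.91 = 869.09 ≈ 869 mb.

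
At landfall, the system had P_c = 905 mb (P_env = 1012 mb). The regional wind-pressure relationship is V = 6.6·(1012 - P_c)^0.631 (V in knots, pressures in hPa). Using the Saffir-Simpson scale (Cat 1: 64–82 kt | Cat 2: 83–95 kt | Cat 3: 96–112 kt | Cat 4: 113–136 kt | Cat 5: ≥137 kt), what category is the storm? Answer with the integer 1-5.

ΔP = 1012 − 905 = 107 mb.
V ≈ 6.6 × 107^0.631 = 6.6 × 19.08 ≈ 126 kt.
126 kt falls in the Category 4 band.

4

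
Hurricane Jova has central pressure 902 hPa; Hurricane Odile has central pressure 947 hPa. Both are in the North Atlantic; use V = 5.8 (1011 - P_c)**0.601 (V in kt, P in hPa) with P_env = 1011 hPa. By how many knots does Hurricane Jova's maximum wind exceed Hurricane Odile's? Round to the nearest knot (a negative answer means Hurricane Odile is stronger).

Hurricane Jova: ΔP = 109; V ≈ 5.8 × 109^0.601 ≈ 97.26 kt.
Hurricane Odile: ΔP = 64; V ≈ 5.8 × 64^0.601 ≈ 70.62 kt.
Difference ≈ 97.26 − 70.62 = 26.64 → 27 kt.

27 kt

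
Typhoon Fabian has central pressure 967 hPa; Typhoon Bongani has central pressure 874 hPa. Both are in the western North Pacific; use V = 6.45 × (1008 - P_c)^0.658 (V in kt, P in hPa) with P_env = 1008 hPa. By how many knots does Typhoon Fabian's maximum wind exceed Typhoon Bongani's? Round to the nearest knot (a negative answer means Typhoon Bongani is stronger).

-88 kt

Typhoon Fabian: ΔP = 41; V ≈ 6.45 × 41^0.658 ≈ 74.26 kt.
Typhoon Bongani: ΔP = 134; V ≈ 6.45 × 134^0.658 ≈ 161.88 kt.
Difference ≈ 74.26 − 161.88 = -87.62 → -88 kt.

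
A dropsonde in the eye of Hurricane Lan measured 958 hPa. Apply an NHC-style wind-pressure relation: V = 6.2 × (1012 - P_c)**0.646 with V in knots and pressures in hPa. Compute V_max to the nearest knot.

82 kt

ΔP = 1012 − 958 = 54 hPa.
54^0.646 ≈ 13.156.
V ≈ 6.2 × 13.156 ≈ 81.6 kt.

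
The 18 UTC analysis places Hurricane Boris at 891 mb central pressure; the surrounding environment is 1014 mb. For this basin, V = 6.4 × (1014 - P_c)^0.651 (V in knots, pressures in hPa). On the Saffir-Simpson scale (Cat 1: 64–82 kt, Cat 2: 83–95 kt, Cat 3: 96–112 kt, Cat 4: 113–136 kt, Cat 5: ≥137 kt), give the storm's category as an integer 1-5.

ΔP = 1014 − 891 = 123 mb.
V ≈ 6.4 × 123^0.651 = 6.4 × 22.94 ≈ 147 kt.
147 kt falls in the Category 5 band.

5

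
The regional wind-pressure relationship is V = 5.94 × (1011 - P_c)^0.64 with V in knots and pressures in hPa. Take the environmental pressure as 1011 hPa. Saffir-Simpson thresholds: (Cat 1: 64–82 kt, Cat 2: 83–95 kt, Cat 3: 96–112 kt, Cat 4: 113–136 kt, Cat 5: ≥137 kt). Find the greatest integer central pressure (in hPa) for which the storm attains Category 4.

911 hPa

Category 4 begins at V = 113 kt.
Required ΔP = (113/5.94)^(1/0.64) = 19.024^1.562 ≈ 99.75 hPa.
P_c ≤ 1011 − 99.75 = 911.25, so the highest integer P_c is 911 hPa.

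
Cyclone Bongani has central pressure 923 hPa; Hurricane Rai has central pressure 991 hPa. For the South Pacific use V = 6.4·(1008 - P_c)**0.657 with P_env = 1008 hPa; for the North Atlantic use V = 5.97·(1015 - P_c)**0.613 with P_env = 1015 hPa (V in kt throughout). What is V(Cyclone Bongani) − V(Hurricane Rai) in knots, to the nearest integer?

77 kt

Cyclone Bongani: ΔP = 85; V ≈ 6.4 × 85^0.657 ≈ 118.52 kt.
Hurricane Rai: ΔP = 24; V ≈ 5.97 × 24^0.613 ≈ 41.88 kt.
Difference ≈ 118.52 − 41.88 = 76.64 → 77 kt.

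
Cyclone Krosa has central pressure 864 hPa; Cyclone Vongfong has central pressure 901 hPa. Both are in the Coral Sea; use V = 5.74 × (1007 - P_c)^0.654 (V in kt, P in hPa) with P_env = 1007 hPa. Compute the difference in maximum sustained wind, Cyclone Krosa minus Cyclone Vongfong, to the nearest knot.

Cyclone Krosa: ΔP = 143; V ≈ 5.74 × 143^0.654 ≈ 147.40 kt.
Cyclone Vongfong: ΔP = 106; V ≈ 5.74 × 106^0.654 ≈ 121.19 kt.
Difference ≈ 147.40 − 121.19 = 26.21 → 26 kt.

26 kt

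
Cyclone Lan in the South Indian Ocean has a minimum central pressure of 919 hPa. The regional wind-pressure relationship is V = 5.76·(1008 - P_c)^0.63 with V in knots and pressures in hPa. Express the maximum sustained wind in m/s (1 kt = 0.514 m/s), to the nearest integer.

50 m/s

ΔP = 1008 − 919 = 89 hPa.
V ≈ 5.76 × 89^0.63 = 5.76 × 16.909 ≈ 97.395 kt.
97.395 × 0.514 ≈ 50.06 m/s → 50 m/s.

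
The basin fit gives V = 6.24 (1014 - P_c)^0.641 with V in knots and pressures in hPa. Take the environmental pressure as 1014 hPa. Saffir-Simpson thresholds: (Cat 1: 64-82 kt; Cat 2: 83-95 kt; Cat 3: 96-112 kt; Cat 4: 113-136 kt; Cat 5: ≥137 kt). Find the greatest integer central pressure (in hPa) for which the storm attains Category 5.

890 hPa

Category 5 begins at V = 137 kt.
Required ΔP = (137/6.24)^(1/0.641) = 21.955^1.560 ≈ 123.85 hPa.
P_c ≤ 1014 − 123.85 = 890.15, so the highest integer P_c is 890 hPa.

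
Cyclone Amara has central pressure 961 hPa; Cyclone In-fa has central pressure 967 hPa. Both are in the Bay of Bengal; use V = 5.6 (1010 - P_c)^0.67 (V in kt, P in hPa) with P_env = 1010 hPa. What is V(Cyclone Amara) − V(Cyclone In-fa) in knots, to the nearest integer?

6 kt

Cyclone Amara: ΔP = 49; V ≈ 5.6 × 49^0.67 ≈ 75.97 kt.
Cyclone In-fa: ΔP = 43; V ≈ 5.6 × 43^0.67 ≈ 69.60 kt.
Difference ≈ 75.97 − 69.60 = 6.37 → 6 kt.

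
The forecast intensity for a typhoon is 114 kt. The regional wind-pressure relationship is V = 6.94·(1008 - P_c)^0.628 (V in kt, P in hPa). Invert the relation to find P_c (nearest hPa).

922 hPa

ΔP = (V / 6.94)^(1/0.628) = (114/6.94)^1.592.
114/6.94 = 16.427; 16.427^1.592 ≈ 86.21 hPa.
P_c = 1008 − 86.21 = 921.79 ≈ 922 hPa.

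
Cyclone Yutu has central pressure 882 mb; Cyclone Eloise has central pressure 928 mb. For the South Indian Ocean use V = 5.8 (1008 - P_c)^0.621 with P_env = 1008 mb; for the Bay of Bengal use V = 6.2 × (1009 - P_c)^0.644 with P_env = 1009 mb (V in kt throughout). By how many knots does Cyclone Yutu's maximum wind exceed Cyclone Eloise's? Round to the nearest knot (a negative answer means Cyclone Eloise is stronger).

12 kt

Cyclone Yutu: ΔP = 126; V ≈ 5.8 × 126^0.621 ≈ 116.88 kt.
Cyclone Eloise: ΔP = 81; V ≈ 6.2 × 81^0.644 ≈ 105.06 kt.
Difference ≈ 116.88 − 105.06 = 11.82 → 12 kt.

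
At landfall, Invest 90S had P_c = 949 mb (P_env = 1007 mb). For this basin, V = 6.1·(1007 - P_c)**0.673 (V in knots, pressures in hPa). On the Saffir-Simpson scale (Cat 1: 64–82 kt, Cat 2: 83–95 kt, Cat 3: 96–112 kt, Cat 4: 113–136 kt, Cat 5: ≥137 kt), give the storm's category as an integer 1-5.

ΔP = 1007 − 949 = 58 mb.
V ≈ 6.1 × 58^0.673 = 6.1 × 15.37 ≈ 94 kt.
94 kt falls in the Category 2 band.

2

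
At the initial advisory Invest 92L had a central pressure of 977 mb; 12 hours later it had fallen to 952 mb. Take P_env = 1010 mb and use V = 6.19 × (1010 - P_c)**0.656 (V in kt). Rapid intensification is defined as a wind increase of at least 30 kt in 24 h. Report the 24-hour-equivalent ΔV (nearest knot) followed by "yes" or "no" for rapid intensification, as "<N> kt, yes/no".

55 kt, yes

V₁: ΔP = 33, V ≈ 6.19 × 33^0.656 ≈ 61.35 kt.
V₂: ΔP = 58, V ≈ 6.19 × 58^0.656 ≈ 88.82 kt.
ΔV over 12 h = 27.47 kt → 24 h equivalent = 27.47 × 24/12 ≈ 54.94 kt.
55 kt ≥ 30 kt ⇒ rapid intensification.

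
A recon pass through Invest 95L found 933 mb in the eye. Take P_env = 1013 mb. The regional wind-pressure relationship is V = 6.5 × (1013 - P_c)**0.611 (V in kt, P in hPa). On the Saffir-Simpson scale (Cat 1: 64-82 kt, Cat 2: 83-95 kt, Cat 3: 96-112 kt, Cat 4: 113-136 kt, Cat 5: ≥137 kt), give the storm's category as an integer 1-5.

2

ΔP = 1013 − 933 = 80 mb.
V ≈ 6.5 × 80^0.611 = 6.5 × 14.55 ≈ 95 kt.
95 kt falls in the Category 2 band.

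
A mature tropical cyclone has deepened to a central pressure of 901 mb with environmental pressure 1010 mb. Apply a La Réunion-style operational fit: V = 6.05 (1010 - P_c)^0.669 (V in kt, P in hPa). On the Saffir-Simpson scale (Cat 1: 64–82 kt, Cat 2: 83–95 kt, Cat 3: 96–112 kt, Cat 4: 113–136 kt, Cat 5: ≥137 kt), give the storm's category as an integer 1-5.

5

ΔP = 1010 − 901 = 109 mb.
V ≈ 6.05 × 109^0.669 = 6.05 × 23.07 ≈ 140 kt.
140 kt falls in the Category 5 band.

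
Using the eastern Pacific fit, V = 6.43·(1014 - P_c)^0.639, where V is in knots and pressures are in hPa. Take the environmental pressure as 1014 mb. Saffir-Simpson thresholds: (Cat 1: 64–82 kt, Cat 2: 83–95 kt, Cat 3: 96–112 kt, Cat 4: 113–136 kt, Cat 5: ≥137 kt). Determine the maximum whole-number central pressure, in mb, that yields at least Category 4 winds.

Category 4 begins at V = 113 kt.
Required ΔP = (113/6.43)^(1/0.639) = 17.574^1.565 ≈ 88.75 mb.
P_c ≤ 1014 − 88.75 = 925.25, so the highest integer P_c is 925 mb.

925 mb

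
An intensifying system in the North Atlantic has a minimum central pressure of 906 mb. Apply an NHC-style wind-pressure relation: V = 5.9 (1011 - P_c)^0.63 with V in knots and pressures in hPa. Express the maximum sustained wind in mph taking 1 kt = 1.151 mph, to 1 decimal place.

ΔP = 1011 − 906 = 105 mb.
V ≈ 5.9 × 105^0.63 = 5.9 × 18.765 ≈ 110.714 kt.
110.714 × 1.151 ≈ 127.43 mph → 127.4 mph.

127.4 mph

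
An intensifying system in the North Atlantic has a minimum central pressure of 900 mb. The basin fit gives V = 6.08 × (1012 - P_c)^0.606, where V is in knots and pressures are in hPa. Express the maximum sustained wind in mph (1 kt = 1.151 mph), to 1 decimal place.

ΔP = 1012 − 900 = 112 mb.
V ≈ 6.08 × 112^0.606 = 6.08 × 17.451 ≈ 106.103 kt.
106.103 × 1.151 ≈ 122.13 mph → 122.1 mph.

122.1 mph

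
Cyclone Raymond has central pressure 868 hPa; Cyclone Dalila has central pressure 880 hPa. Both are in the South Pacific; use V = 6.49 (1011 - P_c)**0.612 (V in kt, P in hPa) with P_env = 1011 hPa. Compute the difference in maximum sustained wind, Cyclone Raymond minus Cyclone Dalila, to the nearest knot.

7 kt

Cyclone Raymond: ΔP = 143; V ≈ 6.49 × 143^0.612 ≈ 135.30 kt.
Cyclone Dalila: ΔP = 131; V ≈ 6.49 × 131^0.612 ≈ 128.24 kt.
Difference ≈ 135.30 − 128.24 = 7.06 → 7 kt.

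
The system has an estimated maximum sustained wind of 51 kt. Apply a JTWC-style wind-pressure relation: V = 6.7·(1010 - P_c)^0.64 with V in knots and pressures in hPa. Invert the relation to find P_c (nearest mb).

ΔP = (V / 6.7)^(1/0.64) = (51/6.7)^1.562.
51/6.7 = 7.612; 7.612^1.562 ≈ 23.84 mb.
P_c = 1010 − 23.84 = 986.16 ≈ 986 mb.

986 mb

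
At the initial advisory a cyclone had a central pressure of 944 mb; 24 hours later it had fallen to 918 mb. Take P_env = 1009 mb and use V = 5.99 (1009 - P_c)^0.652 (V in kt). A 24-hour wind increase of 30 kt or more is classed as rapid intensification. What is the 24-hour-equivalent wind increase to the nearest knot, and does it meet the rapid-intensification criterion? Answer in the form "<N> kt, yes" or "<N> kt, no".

V₁: ΔP = 65, V ≈ 5.99 × 65^0.652 ≈ 91.08 kt.
V₂: ΔP = 91, V ≈ 5.99 × 91^0.652 ≈ 113.43 kt.
ΔV over 24 h = 22.35 kt → 24 h equivalent = 22.35 × 24/24 ≈ 22.35 kt.
22 kt < 30 kt ⇒ not rapid intensification.

22 kt, no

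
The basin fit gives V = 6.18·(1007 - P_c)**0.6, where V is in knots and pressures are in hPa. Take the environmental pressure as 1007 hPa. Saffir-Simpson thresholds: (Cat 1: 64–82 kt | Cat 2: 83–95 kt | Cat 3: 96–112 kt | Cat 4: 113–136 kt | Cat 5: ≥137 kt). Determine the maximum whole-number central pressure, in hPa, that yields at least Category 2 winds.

931 hPa

Category 2 begins at V = 83 kt.
Required ΔP = (83/6.18)^(1/0.6) = 13.430^1.667 ≈ 75.88 hPa.
P_c ≤ 1007 − 75.88 = 931.12, so the highest integer P_c is 931 hPa.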